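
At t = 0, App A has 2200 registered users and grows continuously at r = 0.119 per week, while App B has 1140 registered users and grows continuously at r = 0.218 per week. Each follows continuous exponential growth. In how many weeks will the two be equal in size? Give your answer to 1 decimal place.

t ≈ 6.6 weeks

2200·e^(0.119t) = 1140·e^(0.218t)
2200/1140 = e^((0.218 − 0.119)t) → ln(1.92982) = 0.099·t
t = 0.65743 / 0.099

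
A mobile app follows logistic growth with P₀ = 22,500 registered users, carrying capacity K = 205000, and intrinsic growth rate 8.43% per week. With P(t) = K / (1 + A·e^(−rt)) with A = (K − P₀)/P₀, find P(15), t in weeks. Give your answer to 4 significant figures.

≈ 62,300 registered users

A = (205000 − 22500)/22500 = 8.11111
P(15) = 205000 / (1 + 8.11111·e^(−0.0843·15)) = 205000 / (1 + 8.11111·0.28238)
= 205000 / 3.29042 ≈ 62302.09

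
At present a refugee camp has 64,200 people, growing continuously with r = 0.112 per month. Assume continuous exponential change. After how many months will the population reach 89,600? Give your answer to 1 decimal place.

89600 = 64200 · e^(0.112·t)
t = ln(89600/64200) / 0.112 = ln(1.39564) / 0.112 = 0.33335 / 0.112

t ≈ 3.0 months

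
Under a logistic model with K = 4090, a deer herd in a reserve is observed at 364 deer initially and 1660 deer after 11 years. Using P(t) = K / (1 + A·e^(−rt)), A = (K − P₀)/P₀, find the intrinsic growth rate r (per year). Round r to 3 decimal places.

A = (4090 − 364)/364 = 10.23626
1660 = 4090/(1 + 10.23626·e^(−r·11)) → e^(−11r) = (2.46386 − 1)/10.23626 = 0.143007
r = −ln(0.143007)/11 = 1.94486/11

r ≈ 0.177 per year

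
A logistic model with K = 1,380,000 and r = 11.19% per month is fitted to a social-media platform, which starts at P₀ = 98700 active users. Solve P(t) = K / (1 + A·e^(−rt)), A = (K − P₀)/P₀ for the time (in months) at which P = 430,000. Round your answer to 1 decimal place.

A = (1380000 − 98700)/98700 = 12.98176
430000 = 1380000/(1 + 12.98176·e^(−0.1119t)) → 1 + 12.98176·e^(−0.1119t) = 3.2093
e^(−0.1119t) = 0.170185 → t = ln(5.87596)/0.1119 = 1.77087/0.1119

t ≈ 15.8 months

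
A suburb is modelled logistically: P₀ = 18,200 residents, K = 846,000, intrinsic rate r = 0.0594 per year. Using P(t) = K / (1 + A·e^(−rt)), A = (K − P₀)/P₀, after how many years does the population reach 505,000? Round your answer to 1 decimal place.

t ≈ 70.9 years

A = (846000 − 18200)/18200 = 45.48352
505000 = 846000/(1 + 45.48352·e^(−0.0594t)) → 1 + 45.48352·e^(−0.0594t) = 1.67525
e^(−0.0594t) = 0.014846 → t = ln(67.35829)/0.0594 = 4.21003/0.0594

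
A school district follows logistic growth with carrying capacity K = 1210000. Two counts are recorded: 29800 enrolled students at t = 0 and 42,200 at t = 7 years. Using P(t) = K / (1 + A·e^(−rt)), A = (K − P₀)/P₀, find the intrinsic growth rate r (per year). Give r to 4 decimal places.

A = (1210000 − 29800)/29800 = 39.60403
42200 = 1210000/(1 + 39.60403·e^(−r·7)) → e^(−7r) = (28.67299 − 1)/39.60403 = 0.698742
r = −ln(0.698742)/7 = 0.35847/7

r ≈ 0.0512 per year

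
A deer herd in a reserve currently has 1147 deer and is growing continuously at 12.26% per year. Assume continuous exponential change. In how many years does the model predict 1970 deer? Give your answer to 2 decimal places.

t ≈ 4.41 years

1970 = 1147 · e^(0.1226·t)
t = ln(1970/1147) / 0.1226 = ln(1.71752) / 0.1226 = 0.54088 / 0.1226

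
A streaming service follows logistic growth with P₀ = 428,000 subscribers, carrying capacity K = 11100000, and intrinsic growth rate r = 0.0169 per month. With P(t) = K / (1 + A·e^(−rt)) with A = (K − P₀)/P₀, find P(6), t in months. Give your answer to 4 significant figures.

≈ 471,700 subscribers

A = (11100000 − 428000)/428000 = 24.93458
P(6) = 11100000 / (1 + 24.93458·e^(−0.0169·6)) = 11100000 / (1 + 24.93458·0.903572)
= 11100000 / 23.53018 ≈ 471734.68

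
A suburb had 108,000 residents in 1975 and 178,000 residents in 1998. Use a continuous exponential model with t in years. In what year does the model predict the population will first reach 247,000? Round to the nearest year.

year 2013

r = ln(178000/108000) / 23 = 0.49965/23 ≈ 0.021724 per year
t = ln(247000/108000) / r = 0.82726/0.021724 ≈ 38.08 years after 1975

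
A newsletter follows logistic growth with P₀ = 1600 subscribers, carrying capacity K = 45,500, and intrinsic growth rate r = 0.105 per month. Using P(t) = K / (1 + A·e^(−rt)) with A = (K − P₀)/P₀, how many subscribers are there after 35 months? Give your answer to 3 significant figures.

≈ 26,800 subscribers

A = (45500 − 1600)/1600 = 27.4375
P(35) = 45500 / (1 + 27.4375·e^(−0.105·35)) = 45500 / (1 + 27.4375·0.025349)
= 45500 / 1.69552 ≈ 26835.36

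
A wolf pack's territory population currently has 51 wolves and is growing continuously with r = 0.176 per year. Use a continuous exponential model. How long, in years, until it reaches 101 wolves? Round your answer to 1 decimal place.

101 = 51 · e^(0.176·t)
t = ln(101/51) / 0.176 = ln(1.98039) / 0.176 = 0.68329 / 0.176

t ≈ 3.9 years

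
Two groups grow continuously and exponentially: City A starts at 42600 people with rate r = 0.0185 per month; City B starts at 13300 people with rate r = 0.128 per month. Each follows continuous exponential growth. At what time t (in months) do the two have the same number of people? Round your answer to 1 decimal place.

t ≈ 10.6 months

42600·e^(0.0185t) = 13300·e^(0.128t)
42600/13300 = e^((0.128 − 0.0185)t) → ln(3.20301) = 0.1095·t
t = 1.16409 / 0.1095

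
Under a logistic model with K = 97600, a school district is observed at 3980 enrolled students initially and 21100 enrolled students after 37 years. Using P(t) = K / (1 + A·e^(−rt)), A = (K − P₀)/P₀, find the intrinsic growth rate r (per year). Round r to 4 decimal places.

r ≈ 0.0505 per year

A = (97600 − 3980)/3980 = 23.52261
21100 = 97600/(1 + 23.52261·e^(−r·37)) → e^(−37r) = (4.62559 − 1)/23.52261 = 0.154132
r = −ln(0.154132)/37 = 1.86994/37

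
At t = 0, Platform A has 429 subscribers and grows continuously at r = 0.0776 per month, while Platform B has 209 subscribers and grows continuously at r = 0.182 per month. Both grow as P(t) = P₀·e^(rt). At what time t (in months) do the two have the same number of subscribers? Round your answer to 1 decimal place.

t ≈ 6.9 months

429·e^(0.0776t) = 209·e^(0.182t)
429/209 = e^((0.182 − 0.0776)t) → ln(2.05263) = 0.1044·t
t = 0.71912 / 0.1044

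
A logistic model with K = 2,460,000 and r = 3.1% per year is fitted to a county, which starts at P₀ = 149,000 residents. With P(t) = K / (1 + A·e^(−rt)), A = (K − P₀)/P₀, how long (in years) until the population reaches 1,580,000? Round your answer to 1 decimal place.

A = (2460000 − 149000)/149000 = 15.51007
1580000 = 2460000/(1 + 15.51007·e^(−0.031t)) → 1 + 15.51007·e^(−0.031t) = 1.55696
e^(−0.031t) = 0.03591 → t = ln(27.84762)/0.031 = 3.32675/0.031

t ≈ 107.3 years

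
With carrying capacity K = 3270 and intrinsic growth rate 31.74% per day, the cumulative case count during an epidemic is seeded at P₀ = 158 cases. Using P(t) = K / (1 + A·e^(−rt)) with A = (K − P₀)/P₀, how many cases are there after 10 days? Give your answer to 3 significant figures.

A = (3270 − 158)/158 = 19.6962
P(10) = 3270 / (1 + 19.6962·e^(−0.3174·10)) = 3270 / (1 + 19.6962·0.041836)
= 3270 / 1.82401 ≈ 1792.75

≈ 1,790 cases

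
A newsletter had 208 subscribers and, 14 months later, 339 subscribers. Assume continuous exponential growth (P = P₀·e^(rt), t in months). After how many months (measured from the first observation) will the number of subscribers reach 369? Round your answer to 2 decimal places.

t ≈ 16.43 months

r = ln(339/208) / 14 ≈ 0.03489 per month
t = ln(369/208) / r = 0.57326 / 0.03489 ≈ 16.43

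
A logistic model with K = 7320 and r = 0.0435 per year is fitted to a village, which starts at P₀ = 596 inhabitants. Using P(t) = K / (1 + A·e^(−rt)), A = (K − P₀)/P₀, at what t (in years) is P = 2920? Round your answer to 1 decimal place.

A = (7320 − 596)/596 = 11.28188
2920 = 7320/(1 + 11.28188·e^(−0.0435t)) → 1 + 11.28188·e^(−0.0435t) = 2.50685
e^(−0.0435t) = 0.133564 → t = ln(7.48707)/0.0435 = 2.01318/0.0435

t ≈ 46.3 years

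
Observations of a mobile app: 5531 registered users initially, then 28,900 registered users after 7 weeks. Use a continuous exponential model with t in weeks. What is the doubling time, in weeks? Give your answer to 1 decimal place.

r = ln(28900/5531) / 7 = ln(5.22509) / 7 ≈ 0.23621 per week
doubling time = ln 2 / |r| = 0.69315 / 0.23621

doubling time ≈ 2.9 weeks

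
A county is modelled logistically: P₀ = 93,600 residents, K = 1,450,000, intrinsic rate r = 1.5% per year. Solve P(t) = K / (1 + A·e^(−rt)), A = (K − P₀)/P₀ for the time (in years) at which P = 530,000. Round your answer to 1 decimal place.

A = (1450000 − 93600)/93600 = 14.49145
530000 = 1450000/(1 + 14.49145·e^(−0.015t)) → 1 + 14.49145·e^(−0.015t) = 2.73585
e^(−0.015t) = 0.119784 → t = ln(8.34834)/0.015 = 2.12206/0.015

t ≈ 141.5 years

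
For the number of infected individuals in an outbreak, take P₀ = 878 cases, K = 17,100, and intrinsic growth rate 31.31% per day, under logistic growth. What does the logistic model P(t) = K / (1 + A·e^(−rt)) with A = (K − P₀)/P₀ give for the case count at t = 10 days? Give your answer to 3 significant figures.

A = (17100 − 878)/878 = 18.47608
P(10) = 17100 / (1 + 18.47608·e^(−0.3131·10)) = 17100 / (1 + 18.47608·0.043674)
= 17100 / 1.80693 ≈ 9463.58

≈ 9,460 cases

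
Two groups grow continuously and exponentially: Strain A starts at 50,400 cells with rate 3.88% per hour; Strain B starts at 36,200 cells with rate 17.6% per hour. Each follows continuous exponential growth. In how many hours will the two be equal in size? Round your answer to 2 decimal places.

50400·e^(0.0388t) = 36200·e^(0.176t)
50400/36200 = e^((0.176 − 0.0388)t) → ln(1.39227) = 0.1372·t
t = 0.33093 / 0.1372

t ≈ 2.41 hours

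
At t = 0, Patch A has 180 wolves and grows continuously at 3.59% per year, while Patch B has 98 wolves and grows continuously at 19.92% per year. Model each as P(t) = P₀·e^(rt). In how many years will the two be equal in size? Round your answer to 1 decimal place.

t ≈ 3.7 years

180·e^(0.0359t) = 98·e^(0.1992t)
180/98 = e^((0.1992 − 0.0359)t) → ln(1.83673) = 0.1633·t
t = 0.60799 / 0.1633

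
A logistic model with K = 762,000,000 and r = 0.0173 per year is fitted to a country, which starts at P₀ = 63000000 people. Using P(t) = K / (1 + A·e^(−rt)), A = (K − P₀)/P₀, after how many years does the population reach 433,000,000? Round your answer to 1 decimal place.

t ≈ 155.0 years

A = (762000000 − 63000000)/63000000 = 11.09524
433000000 = 762000000/(1 + 11.09524·e^(−0.0173t)) → 1 + 11.09524·e^(−0.0173t) = 1.75982
e^(−0.0173t) = 0.068481 → t = ln(14.60255)/0.0173 = 2.6812/0.0173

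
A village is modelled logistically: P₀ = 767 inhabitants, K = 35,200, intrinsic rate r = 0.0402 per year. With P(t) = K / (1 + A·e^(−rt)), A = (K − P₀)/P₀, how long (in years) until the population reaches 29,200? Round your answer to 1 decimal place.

t ≈ 134.0 years

A = (35200 − 767)/767 = 44.89309
29200 = 35200/(1 + 44.89309·e^(−0.0402t)) → 1 + 44.89309·e^(−0.0402t) = 1.20548
e^(−0.0402t) = 0.004577 → t = ln(218.4797)/0.0402 = 5.38669/0.0402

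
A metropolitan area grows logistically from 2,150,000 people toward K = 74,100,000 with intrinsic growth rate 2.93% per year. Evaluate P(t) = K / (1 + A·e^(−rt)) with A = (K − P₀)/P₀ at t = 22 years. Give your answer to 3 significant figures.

A = (74100000 − 2150000)/2150000 = 33.46512
P(22) = 74100000 / (1 + 33.46512·e^(−0.0293·22)) = 74100000 / (1 + 33.46512·0.524872)
= 74100000 / 18.56492 ≈ 3991399.36

≈ 3,990,000 people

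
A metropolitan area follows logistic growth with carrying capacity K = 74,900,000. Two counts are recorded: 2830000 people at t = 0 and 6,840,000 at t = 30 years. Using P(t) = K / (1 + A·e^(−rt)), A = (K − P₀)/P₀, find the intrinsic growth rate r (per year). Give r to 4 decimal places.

r ≈ 0.0313 per year

A = (74900000 − 2830000)/2830000 = 25.46643
6840000 = 74900000/(1 + 25.46643·e^(−r·30)) → e^(−30r) = (10.95029 − 1)/25.46643 = 0.390722
r = −ln(0.390722)/30 = 0.93976/30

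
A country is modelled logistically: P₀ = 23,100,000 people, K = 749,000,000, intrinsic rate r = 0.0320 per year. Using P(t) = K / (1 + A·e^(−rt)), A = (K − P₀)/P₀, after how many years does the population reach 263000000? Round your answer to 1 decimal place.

t ≈ 88.5 years

A = (749000000 − 23100000)/23100000 = 31.42424
263000000 = 749000000/(1 + 31.42424·e^(−0.032t)) → 1 + 31.42424·e^(−0.032t) = 2.84791
e^(−0.032t) = 0.058805 → t = ln(17.0053)/0.032 = 2.83353/0.032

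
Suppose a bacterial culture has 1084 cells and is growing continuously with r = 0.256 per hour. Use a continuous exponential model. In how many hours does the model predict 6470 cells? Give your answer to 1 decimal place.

t ≈ 7.0 hours

6470 = 1084 · e^(0.256·t)
t = ln(6470/1084) / 0.256 = ln(5.96863) / 0.256 = 1.78652 / 0.256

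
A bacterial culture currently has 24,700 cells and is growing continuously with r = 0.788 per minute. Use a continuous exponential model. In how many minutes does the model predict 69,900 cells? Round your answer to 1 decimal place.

t ≈ 1.3 minutes

69900 = 24700 · e^(0.788·t)
t = ln(69900/24700) / 0.788 = ln(2.82996) / 0.788 = 1.04026 / 0.788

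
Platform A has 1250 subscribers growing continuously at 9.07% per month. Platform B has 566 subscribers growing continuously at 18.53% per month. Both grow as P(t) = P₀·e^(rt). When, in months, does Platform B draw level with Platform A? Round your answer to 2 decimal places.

1250·e^(0.0907t) = 566·e^(0.1853t)
1250/566 = e^((0.1853 − 0.0907)t) → ln(2.20848) = 0.0946·t
t = 0.7923 / 0.0946

t ≈ 8.38 months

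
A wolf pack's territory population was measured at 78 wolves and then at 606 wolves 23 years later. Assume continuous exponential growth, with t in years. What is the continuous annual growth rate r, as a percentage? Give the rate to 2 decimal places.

r ≈ 8.91% per year

606 = 78 · e^(r·23)
e^(23r) = 606/78 = 7.76923
r = ln(7.76923) / 23 = 2.05017 / 23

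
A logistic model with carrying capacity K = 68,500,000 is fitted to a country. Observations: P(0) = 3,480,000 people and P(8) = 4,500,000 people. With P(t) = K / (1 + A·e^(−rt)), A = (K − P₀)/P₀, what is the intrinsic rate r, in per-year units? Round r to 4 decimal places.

A = (68500000 − 3480000)/3480000 = 18.68391
4500000 = 68500000/(1 + 18.68391·e^(−r·8)) → e^(−8r) = (15.22222 − 1)/18.68391 = 0.761202
r = −ln(0.761202)/8 = 0.27286/8

r ≈ 0.0341 per year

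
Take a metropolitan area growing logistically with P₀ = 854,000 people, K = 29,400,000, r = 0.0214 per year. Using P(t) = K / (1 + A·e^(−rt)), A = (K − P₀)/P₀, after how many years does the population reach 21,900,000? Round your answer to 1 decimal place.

t ≈ 214.1 years

A = (29400000 − 854000)/854000 = 33.42623
21900000 = 29400000/(1 + 33.42623·e^(−0.0214t)) → 1 + 33.42623·e^(−0.0214t) = 1.34247
e^(−0.0214t) = 0.010245 → t = ln(97.60459)/0.0214 = 4.58092/0.0214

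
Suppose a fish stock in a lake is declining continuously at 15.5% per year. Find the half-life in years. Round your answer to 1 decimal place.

half-life = ln(2) / |r| = 0.69315 / 0.155

half-life ≈ 4.5 years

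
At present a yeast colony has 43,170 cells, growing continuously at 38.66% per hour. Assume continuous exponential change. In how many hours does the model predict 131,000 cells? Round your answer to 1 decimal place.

t ≈ 2.9 hours

131000 = 43170 · e^(0.3866·t)
t = ln(131000/43170) / 0.3866 = ln(3.03451) / 0.3866 = 1.11005 / 0.3866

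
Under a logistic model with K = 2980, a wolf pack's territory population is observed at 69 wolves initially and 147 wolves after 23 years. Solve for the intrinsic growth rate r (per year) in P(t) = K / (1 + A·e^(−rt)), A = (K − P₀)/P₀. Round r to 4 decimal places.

r ≈ 0.0341 per year

A = (2980 − 69)/69 = 42.18841
147 = 2980/(1 + 42.18841·e^(−r·23)) → e^(−23r) = (20.27211 − 1)/42.18841 = 0.456811
r = −ln(0.456811)/23 = 0.78349/23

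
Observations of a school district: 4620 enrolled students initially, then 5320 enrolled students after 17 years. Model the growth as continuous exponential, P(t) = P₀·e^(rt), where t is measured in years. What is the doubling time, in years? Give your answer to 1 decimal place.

doubling time ≈ 83.5 years

r = ln(5320/4620) / 17 = ln(1.15152) / 17 ≈ 0.008299 per year
doubling time = ln 2 / |r| = 0.69315 / 0.008299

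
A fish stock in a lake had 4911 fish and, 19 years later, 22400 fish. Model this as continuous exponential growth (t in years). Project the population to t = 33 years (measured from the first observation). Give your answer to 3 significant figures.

r = ln(22400/4911) / 19 ≈ 0.079873 per year
P(33) = 4911 · e^(0.079873·33) = 4911 · 13.95451 ≈ 68530.59

≈ 68,500 fish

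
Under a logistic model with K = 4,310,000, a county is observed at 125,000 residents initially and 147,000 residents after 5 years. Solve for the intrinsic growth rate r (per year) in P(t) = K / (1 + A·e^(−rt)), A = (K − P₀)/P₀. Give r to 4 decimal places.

A = (4310000 − 125000)/125000 = 33.48
147000 = 4310000/(1 + 33.48·e^(−r·5)) → e^(−5r) = (29.31973 − 1)/33.48 = 0.84587
r = −ln(0.84587)/5 = 0.16739/5

r ≈ 0.0335 per year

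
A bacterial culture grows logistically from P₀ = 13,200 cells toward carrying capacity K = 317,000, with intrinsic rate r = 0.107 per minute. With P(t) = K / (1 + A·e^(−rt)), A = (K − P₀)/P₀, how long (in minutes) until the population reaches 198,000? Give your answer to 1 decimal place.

t ≈ 34.1 minutes

A = (317000 − 13200)/13200 = 23.01515
198000 = 317000/(1 + 23.01515·e^(−0.107t)) → 1 + 23.01515·e^(−0.107t) = 1.60101
e^(−0.107t) = 0.026114 → t = ln(38.29412)/0.107 = 3.6453/0.107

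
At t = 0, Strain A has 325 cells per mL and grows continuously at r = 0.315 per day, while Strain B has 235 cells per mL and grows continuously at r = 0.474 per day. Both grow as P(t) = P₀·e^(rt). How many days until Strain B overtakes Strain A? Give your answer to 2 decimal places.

325·e^(0.315t) = 235·e^(0.474t)
325/235 = e^((0.474 − 0.315)t) → ln(1.38298) = 0.159·t
t = 0.32424 / 0.159

t ≈ 2.04 days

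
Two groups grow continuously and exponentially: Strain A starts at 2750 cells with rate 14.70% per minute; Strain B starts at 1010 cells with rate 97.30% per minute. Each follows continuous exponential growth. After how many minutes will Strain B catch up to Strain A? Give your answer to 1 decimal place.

t ≈ 1.2 minutes

2750·e^(0.147t) = 1010·e^(0.973t)
2750/1010 = e^((0.973 − 0.147)t) → ln(2.72277) = 0.826·t
t = 1.00165 / 0.826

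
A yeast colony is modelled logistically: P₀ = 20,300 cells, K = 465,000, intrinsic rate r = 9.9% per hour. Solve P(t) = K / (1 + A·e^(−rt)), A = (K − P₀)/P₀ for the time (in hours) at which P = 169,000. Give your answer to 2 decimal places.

A = (465000 − 20300)/20300 = 21.9064
169000 = 465000/(1 + 21.9064·e^(−0.099t)) → 1 + 21.9064·e^(−0.099t) = 2.75148
e^(−0.099t) = 0.079953 → t = ln(12.50737)/0.099 = 2.52632/0.099

t ≈ 25.52 hours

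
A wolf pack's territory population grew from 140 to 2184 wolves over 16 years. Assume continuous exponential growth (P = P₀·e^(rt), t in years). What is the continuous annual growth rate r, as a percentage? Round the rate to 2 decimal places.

2184 = 140 · e^(r·16)
e^(16r) = 2184/140 = 15.6
r = ln(15.6) / 16 = 2.74727 / 16

r ≈ 17.17% per year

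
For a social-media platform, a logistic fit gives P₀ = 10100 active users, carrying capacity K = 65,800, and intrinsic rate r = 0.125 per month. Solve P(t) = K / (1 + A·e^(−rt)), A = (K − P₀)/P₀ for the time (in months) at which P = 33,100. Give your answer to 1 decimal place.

t ≈ 13.8 months

A = (65800 − 10100)/10100 = 5.51485
33100 = 65800/(1 + 5.51485·e^(−0.125t)) → 1 + 5.51485·e^(−0.125t) = 1.98792
e^(−0.125t) = 0.179137 → t = ln(5.58231)/0.125 = 1.7196/0.125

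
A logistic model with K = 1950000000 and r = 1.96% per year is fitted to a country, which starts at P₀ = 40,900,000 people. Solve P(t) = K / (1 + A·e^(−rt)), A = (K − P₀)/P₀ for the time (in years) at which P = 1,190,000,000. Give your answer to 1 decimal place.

A = (1950000000 − 40900000)/40900000 = 46.67726
1190000000 = 1950000000/(1 + 46.67726·e^(−0.0196t)) → 1 + 46.67726·e^(−0.0196t) = 1.63866
e^(−0.0196t) = 0.013682 → t = ln(73.08676)/0.0196 = 4.29165/0.0196

t ≈ 219.0 years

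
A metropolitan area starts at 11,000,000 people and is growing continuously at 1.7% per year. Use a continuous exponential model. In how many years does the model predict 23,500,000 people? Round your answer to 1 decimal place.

23500000 = 11000000 · e^(0.017·t)
t = ln(23500000/11000000) / 0.017 = ln(2.13636) / 0.017 = 0.75911 / 0.017

t ≈ 44.7 years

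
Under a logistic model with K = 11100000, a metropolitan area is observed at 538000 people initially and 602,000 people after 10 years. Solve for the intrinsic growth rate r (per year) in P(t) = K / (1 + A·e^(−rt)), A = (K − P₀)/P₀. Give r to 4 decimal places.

r ≈ 0.0118 per year

A = (11100000 − 538000)/538000 = 19.63197
602000 = 11100000/(1 + 19.63197·e^(−r·10)) → e^(−10r) = (18.43854 − 1)/19.63197 = 0.888272
r = −ln(0.888272)/10 = 0.11848/10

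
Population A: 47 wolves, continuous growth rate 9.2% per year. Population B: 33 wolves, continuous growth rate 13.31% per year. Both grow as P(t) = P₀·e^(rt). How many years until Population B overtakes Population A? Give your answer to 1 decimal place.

t ≈ 8.6 years

47·e^(0.092t) = 33·e^(0.1331t)
47/33 = e^((0.1331 − 0.092)t) → ln(1.42424) = 0.0411·t
t = 0.35364 / 0.0411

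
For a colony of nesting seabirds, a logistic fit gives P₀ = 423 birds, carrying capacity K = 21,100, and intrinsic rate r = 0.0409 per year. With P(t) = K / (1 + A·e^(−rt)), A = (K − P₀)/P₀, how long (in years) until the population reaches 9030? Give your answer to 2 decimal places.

A = (21100 − 423)/423 = 48.8818
9030 = 21100/(1 + 48.8818·e^(−0.0409t)) → 1 + 48.8818·e^(−0.0409t) = 2.33666
e^(−0.0409t) = 0.027345 → t = ln(36.57023)/0.0409 = 3.59923/0.0409

t ≈ 88.00 years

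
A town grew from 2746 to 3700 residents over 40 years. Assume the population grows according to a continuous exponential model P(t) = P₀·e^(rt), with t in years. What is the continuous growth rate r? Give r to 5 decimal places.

3700 = 2746 · e^(r·40)
e^(40r) = 3700/2746 = 1.34741
r = ln(1.34741) / 40 = 0.29819 / 40

r ≈ 0.00745 per year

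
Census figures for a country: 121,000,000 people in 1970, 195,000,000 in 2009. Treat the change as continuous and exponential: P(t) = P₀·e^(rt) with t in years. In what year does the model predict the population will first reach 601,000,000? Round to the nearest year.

r = ln(195000000/121000000) / 39 = 0.47721/39 ≈ 0.012236 per year
t = ln(601000000/121000000) / r = 1.6028/0.012236 ≈ 130.99 years after 1970

year 2101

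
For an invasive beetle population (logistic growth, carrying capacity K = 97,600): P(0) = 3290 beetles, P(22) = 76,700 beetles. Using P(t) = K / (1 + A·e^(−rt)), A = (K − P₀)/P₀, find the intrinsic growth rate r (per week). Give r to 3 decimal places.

A = (97600 − 3290)/3290 = 28.66565
76700 = 97600/(1 + 28.66565·e^(−r·22)) → e^(−22r) = (1.27249 − 1)/28.66565 = 0.009506
r = −ln(0.009506)/22 = 4.65585/22

r ≈ 0.212 per week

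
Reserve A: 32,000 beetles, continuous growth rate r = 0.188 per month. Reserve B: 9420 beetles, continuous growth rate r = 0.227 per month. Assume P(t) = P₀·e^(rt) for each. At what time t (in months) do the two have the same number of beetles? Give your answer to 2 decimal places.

32000·e^(0.188t) = 9420·e^(0.227t)
32000/9420 = e^((0.227 − 0.188)t) → ln(3.39703) = 0.039·t
t = 1.2229 / 0.039

t ≈ 31.36 months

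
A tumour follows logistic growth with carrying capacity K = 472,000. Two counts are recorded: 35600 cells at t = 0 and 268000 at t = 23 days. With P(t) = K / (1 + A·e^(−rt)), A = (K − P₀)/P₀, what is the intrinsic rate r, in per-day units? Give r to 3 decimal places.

A = (472000 − 35600)/35600 = 12.25843
268000 = 472000/(1 + 12.25843·e^(−r·23)) → e^(−23r) = (1.76119 − 1)/12.25843 = 0.062096
r = −ln(0.062096)/23 = 2.77908/23

r ≈ 0.121 per day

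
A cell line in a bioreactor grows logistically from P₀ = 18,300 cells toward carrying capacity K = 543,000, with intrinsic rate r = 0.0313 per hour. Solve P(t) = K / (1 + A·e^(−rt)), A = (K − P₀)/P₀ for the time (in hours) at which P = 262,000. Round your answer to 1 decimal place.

A = (543000 − 18300)/18300 = 28.67213
262000 = 543000/(1 + 28.67213·e^(−0.0313t)) → 1 + 28.67213·e^(−0.0313t) = 2.07252
e^(−0.0313t) = 0.037406 → t = ln(26.73345)/0.0313 = 3.28592/0.0313

t ≈ 105.0 hours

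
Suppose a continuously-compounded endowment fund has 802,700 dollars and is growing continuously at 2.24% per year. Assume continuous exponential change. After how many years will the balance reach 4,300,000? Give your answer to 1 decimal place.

4300000 = 802700 · e^(0.0224·t)
t = ln(4300000/802700) / 0.0224 = ln(5.35692) / 0.0224 = 1.67839 / 0.0224

t ≈ 74.9 years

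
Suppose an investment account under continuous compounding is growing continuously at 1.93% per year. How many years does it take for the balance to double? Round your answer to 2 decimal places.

doubling time = ln(2) / |r| = 0.69315 / 0.0193

doubling time ≈ 35.91 years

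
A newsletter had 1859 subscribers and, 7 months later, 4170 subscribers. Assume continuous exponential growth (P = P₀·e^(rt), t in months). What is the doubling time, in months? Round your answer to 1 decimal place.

doubling time ≈ 6.0 months

r = ln(4170/1859) / 7 = ln(2.24314) / 7 ≈ 0.115411 per month
doubling time = ln 2 / |r| = 0.69315 / 0.115411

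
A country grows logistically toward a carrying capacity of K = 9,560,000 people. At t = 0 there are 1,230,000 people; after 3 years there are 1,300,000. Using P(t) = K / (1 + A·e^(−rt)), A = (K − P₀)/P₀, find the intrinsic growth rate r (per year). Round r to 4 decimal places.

r ≈ 0.0213 per year

A = (9560000 − 1230000)/1230000 = 6.77236
1300000 = 9560000/(1 + 6.77236·e^(−r·3)) → e^(−3r) = (7.35385 − 1)/6.77236 = 0.938203
r = −ln(0.938203)/3 = 0.06379/3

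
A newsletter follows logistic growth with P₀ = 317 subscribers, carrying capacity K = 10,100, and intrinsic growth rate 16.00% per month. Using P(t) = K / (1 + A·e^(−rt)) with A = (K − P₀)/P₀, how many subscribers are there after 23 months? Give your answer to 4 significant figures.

≈ 5,679 subscribers

A = (10100 − 317)/317 = 30.8612
P(23) = 10100 / (1 + 30.8612·e^(−0.16·23)) = 10100 / (1 + 30.8612·0.025223)
= 10100 / 1.77841 ≈ 5679.23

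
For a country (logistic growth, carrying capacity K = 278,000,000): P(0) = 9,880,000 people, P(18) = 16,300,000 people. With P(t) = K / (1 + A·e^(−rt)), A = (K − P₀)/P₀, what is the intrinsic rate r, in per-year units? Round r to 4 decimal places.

A = (278000000 − 9880000)/9880000 = 27.13765
16300000 = 278000000/(1 + 27.13765·e^(−r·18)) → e^(−18r) = (17.05521 − 1)/27.13765 = 0.591621
r = −ln(0.591621)/18 = 0.52489/18

r ≈ 0.0292 per year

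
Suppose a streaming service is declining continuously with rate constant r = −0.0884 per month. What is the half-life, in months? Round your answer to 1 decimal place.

half-life ≈ 7.8 months

half-life = ln(2) / |r| = 0.69315 / 0.0884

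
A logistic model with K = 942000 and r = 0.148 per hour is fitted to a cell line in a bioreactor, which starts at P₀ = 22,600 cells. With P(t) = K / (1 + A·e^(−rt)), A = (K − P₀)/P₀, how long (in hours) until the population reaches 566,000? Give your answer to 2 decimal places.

t ≈ 27.80 hours

A = (942000 − 22600)/22600 = 40.68142
566000 = 942000/(1 + 40.68142·e^(−0.148t)) → 1 + 40.68142·e^(−0.148t) = 1.66431
e^(−0.148t) = 0.01633 → t = ln(61.23851)/0.148 = 4.11478/0.148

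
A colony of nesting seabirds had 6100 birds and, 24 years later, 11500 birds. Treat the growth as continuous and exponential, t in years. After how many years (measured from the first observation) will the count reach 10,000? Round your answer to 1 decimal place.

r = ln(11500/6100) / 24 ≈ 0.026419 per year
t = ln(10000/6100) / r = 0.4943 / 0.026419 ≈ 18.71

t ≈ 18.7 years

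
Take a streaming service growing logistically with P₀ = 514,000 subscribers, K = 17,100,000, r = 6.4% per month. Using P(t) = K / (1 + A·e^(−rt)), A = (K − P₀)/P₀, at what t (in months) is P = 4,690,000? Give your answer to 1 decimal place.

A = (17100000 − 514000)/514000 = 32.26848
4690000 = 17100000/(1 + 32.26848·e^(−0.064t)) → 1 + 32.26848·e^(−0.064t) = 3.64606
e^(−0.064t) = 0.082001 → t = ln(12.19494)/0.064 = 2.50102/0.064

t ≈ 39.1 months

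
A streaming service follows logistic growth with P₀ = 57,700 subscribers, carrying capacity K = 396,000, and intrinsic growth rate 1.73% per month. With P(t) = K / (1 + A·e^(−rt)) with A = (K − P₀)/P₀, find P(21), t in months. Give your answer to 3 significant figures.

≈ 78,000 subscribers

A = (396000 − 57700)/57700 = 5.86308
P(21) = 396000 / (1 + 5.86308·e^(−0.0173·21)) = 396000 / (1 + 5.86308·0.695378)
= 396000 / 5.07706 ≈ 77997.91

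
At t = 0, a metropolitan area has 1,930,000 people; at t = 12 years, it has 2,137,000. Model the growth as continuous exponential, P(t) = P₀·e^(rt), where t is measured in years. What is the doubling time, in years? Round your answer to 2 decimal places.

doubling time ≈ 81.64 years

r = ln(2137000/1930000) / 12 = ln(1.10725) / 12 ≈ 0.00849 per year
doubling time = ln 2 / |r| = 0.69315 / 0.00849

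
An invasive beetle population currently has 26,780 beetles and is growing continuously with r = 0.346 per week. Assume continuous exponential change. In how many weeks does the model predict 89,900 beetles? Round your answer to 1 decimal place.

89900 = 26780 · e^(0.346·t)
t = ln(89900/26780) / 0.346 = ln(3.35698) / 0.346 = 1.21104 / 0.346

t ≈ 3.5 weeks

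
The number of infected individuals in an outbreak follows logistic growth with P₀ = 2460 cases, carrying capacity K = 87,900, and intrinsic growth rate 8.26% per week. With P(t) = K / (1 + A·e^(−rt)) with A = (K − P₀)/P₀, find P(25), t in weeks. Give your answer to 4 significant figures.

A = (87900 − 2460)/2460 = 34.73171
P(25) = 87900 / (1 + 34.73171·e^(−0.0826·25)) = 87900 / (1 + 34.73171·0.126818)
= 87900 / 5.40462 ≈ 16263.88

≈ 16,260 cases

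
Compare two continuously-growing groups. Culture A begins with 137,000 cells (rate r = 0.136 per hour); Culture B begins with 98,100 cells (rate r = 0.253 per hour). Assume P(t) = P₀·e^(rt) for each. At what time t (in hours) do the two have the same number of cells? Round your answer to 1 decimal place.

t ≈ 2.9 hours

137000·e^(0.136t) = 98100·e^(0.253t)
137000/98100 = e^((0.253 − 0.136)t) → ln(1.39653) = 0.117·t
t = 0.33399 / 0.117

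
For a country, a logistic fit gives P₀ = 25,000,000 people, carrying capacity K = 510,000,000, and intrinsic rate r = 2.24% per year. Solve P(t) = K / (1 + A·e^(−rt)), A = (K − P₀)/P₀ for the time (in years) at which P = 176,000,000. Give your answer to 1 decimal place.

t ≈ 103.8 years

A = (510000000 − 25000000)/25000000 = 19.4
176000000 = 510000000/(1 + 19.4·e^(−0.0224t)) → 1 + 19.4·e^(−0.0224t) = 2.89773
e^(−0.0224t) = 0.097821 → t = ln(10.22275)/0.0224 = 2.32462/0.0224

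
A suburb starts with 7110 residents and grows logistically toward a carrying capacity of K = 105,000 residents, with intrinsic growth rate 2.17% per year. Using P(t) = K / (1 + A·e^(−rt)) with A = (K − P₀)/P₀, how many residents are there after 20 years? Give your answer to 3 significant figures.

≈ 10,600 residents

A = (105000 − 7110)/7110 = 13.76793
P(20) = 105000 / (1 + 13.76793·e^(−0.0217·20)) = 105000 / (1 + 13.76793·0.647912)
= 105000 / 9.92041 ≈ 10584.24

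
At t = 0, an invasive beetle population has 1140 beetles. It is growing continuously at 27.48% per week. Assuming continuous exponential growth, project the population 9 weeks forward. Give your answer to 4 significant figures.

P(9) = 1140 · e^(0.2748·9) = 1140 · e^(2.4732)
= 1140 · 11.86034 ≈ 13520.79

≈ 13,520 beetles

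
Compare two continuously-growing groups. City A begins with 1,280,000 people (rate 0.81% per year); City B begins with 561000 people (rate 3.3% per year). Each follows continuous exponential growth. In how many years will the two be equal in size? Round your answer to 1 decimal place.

t ≈ 33.1 years

1280000·e^(0.0081t) = 561000·e^(0.033t)
1280000/561000 = e^((0.033 − 0.0081)t) → ln(2.28164) = 0.0249·t
t = 0.82489 / 0.0249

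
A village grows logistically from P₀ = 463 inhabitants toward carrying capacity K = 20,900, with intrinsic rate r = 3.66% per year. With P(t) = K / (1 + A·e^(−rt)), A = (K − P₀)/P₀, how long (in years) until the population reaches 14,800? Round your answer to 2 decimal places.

t ≈ 127.70 years

A = (20900 − 463)/463 = 44.14039
14800 = 20900/(1 + 44.14039·e^(−0.0366t)) → 1 + 44.14039·e^(−0.0366t) = 1.41216
e^(−0.0366t) = 0.009338 → t = ln(107.09471)/0.0366 = 4.67371/0.0366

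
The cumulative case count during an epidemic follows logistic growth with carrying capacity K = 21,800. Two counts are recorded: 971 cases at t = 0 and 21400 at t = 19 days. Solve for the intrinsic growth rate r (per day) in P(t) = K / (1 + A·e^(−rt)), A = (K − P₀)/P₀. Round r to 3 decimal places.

A = (21800 − 971)/971 = 21.45108
21400 = 21800/(1 + 21.45108·e^(−r·19)) → e^(−19r) = (1.01869 − 1)/21.45108 = 0.000871
r = −ln(0.000871)/19 = 7.04546/19

r ≈ 0.371 per day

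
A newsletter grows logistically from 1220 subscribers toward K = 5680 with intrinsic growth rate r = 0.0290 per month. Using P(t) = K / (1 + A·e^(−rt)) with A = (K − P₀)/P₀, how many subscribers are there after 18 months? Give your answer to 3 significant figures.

≈ 1,790 subscribers

A = (5680 − 1220)/1220 = 3.65574
P(18) = 5680 / (1 + 3.65574·e^(−0.029·18)) = 5680 / (1 + 3.65574·0.593333)
= 5680 / 3.16907 ≈ 1792.32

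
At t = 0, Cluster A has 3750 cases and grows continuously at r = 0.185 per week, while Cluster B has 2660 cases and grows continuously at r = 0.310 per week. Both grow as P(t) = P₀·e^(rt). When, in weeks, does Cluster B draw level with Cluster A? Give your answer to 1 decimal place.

t ≈ 2.7 weeks

3750·e^(0.185t) = 2660·e^(0.31t)
3750/2660 = e^((0.31 − 0.185)t) → ln(1.40977) = 0.125·t
t = 0.34343 / 0.125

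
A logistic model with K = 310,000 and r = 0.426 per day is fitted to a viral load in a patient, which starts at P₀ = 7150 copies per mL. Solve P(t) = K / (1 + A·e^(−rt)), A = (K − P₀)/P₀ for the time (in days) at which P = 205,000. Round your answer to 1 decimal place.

t ≈ 10.4 days

A = (310000 − 7150)/7150 = 42.35664
205000 = 310000/(1 + 42.35664·e^(−0.426t)) → 1 + 42.35664·e^(−0.426t) = 1.5122
e^(−0.426t) = 0.012092 → t = ln(82.6963)/0.426 = 4.41517/0.426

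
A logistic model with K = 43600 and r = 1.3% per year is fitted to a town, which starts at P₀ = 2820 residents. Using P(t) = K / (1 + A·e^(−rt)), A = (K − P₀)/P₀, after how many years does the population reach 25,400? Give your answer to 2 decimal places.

A = (43600 − 2820)/2820 = 14.46099
25400 = 43600/(1 + 14.46099·e^(−0.013t)) → 1 + 14.46099·e^(−0.013t) = 1.71654
e^(−0.013t) = 0.04955 → t = ln(20.18183)/0.013 = 3.00478/0.013

t ≈ 231.14 years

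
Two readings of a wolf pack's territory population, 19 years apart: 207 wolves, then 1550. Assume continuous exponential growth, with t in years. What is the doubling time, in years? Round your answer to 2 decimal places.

doubling time ≈ 6.54 years

r = ln(1550/207) / 19 = ln(7.48792) / 19 ≈ 0.105963 per year
doubling time = ln 2 / |r| = 0.69315 / 0.105963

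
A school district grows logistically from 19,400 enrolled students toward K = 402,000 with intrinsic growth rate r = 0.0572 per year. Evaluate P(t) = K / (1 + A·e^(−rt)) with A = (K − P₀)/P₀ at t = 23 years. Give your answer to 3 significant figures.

A = (402000 − 19400)/19400 = 19.72165
P(23) = 402000 / (1 + 19.72165·e^(−0.0572·23)) = 402000 / (1 + 19.72165·0.268313)
= 402000 / 6.29158 ≈ 63894.91

≈ 63,900 enrolled students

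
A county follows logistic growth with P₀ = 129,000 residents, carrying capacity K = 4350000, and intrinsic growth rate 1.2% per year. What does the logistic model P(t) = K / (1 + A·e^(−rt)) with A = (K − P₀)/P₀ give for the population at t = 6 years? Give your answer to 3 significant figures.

≈ 138,000 residents

A = (4350000 − 129000)/129000 = 32.72093
P(6) = 4350000 / (1 + 32.72093·e^(−0.012·6)) = 4350000 / (1 + 32.72093·0.930531)
= 4350000 / 31.44784 ≈ 138324.3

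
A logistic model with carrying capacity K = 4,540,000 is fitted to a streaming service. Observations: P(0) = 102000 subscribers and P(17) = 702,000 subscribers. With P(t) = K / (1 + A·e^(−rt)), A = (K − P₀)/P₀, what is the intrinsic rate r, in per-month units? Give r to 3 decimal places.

r ≈ 0.122 per month

A = (4540000 − 102000)/102000 = 43.5098
702000 = 4540000/(1 + 43.5098·e^(−r·17)) → e^(−17r) = (6.46724 − 1)/43.5098 = 0.125655
r = −ln(0.125655)/17 = 2.07421/17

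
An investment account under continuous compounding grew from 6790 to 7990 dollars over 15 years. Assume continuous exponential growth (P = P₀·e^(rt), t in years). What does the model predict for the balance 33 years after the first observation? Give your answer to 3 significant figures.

≈ 9,710 dollars

r = ln(7990/6790) / 15 ≈ 0.010849 per year
P(33) = 6790 · e^(0.010849·33) = 6790 · 1.43051 ≈ 9713.13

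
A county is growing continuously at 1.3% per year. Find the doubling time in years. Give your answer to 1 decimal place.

doubling time = ln(2) / |r| = 0.69315 / 0.013

doubling time ≈ 53.3 years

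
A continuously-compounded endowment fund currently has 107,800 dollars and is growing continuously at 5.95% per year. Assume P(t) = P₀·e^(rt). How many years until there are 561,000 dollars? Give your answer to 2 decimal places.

561000 = 107800 · e^(0.0595·t)
t = ln(561000/107800) / 0.0595 = ln(5.20408) / 0.0595 = 1.64944 / 0.0595

t ≈ 27.72 years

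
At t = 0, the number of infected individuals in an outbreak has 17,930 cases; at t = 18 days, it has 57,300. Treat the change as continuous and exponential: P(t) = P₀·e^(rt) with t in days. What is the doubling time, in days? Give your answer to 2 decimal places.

doubling time ≈ 10.74 days

r = ln(57300/17930) / 18 = ln(3.19576) / 18 ≈ 0.064546 per day
doubling time = ln 2 / |r| = 0.69315 / 0.064546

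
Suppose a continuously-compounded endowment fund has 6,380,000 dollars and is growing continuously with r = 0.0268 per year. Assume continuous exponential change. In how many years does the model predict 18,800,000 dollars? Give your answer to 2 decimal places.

t ≈ 40.32 years

18800000 = 6380000 · e^(0.0268·t)
t = ln(18800000/6380000) / 0.0268 = ln(2.94671) / 0.0268 = 1.08069 / 0.0268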